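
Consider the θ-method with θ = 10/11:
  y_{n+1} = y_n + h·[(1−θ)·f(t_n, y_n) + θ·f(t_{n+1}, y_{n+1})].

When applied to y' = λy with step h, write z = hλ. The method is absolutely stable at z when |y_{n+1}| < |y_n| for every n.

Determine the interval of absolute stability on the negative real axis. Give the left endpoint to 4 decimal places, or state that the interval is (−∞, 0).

Test eqn y'=λy, z=hλ:
  y_{n+1} = y_n + z·[1/11·y_n + 10/11·y_{n+1}] ⇒ (1 − 10/11z)y_{n+1} = (1 + 1/11z)y_n
  Hence R(z) = (1 + 1/11z)/(1 − 10/11z).

Find x<0 with |R(x)|<1.
x=-0.3: |R|=0.7643
x=-2: |R|=0.2903
x=-10: |R|=0.0090
x=-100: |R|=0.0880
θ=10/11≥1/2 ⇒ |1+1/11x|<|1−10/11x| ∀x<0 ⇒ unbounded interval.

unbounded; (−∞, 0).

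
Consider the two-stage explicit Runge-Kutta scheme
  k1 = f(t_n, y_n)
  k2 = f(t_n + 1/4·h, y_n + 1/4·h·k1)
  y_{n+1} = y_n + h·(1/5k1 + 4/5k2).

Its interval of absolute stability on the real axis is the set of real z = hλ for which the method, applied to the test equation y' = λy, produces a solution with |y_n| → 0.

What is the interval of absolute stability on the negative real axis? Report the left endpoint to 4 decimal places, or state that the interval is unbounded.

z∈(-5.0000,0).

Test eqn y'=λy, z=hλ:
  k1=λy_n ⇒ h·k1=z·y_n;  k2=λ(1+1/4z)y_n ⇒ h·k2=z(1+1/4z)y_n
  y_{n+1}/y_n = 1 + 1/5z + 4/5z(1+1/4z) = 1 + z + 1/5z²
  so R(z) = 1 + z + 1/5z².

Boundary: |R(x)|=1, x<0.
x=-0.77: |R|=0.3486
R=1: x+1/5x²=0 ⇒ x=−5=-5.0000; min R=1−1/(4·1/5)=-0.2500>−1
Confirm numerically:
  x=-4.234: |R|=0.35135 <1
  x=-3.789: |R|=0.08230 <1
  x=-3.157: |R|=0.16367 <1
  x=-2.550: |R|=0.24950 <1
  x=-5.127: |R|=1.13023 >1
  x=-5.048: |R|=1.04846 >1
Interval (-5.0000, 0).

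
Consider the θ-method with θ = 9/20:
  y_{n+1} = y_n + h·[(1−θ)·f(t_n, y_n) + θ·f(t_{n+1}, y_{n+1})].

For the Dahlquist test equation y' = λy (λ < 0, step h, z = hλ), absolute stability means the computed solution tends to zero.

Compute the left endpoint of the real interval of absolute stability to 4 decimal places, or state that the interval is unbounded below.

Test eqn y'=λy, z=hλ:
  y_{n+1} = y_n + z·[11/20·y_n + 9/20·y_{n+1}] ⇒ (1 − 9/20z)y_{n+1} = (1 + 11/20z)y_n
  so R(z) = (1 + 11/20z)/(1 − 9/20z).

Boundary: |R(x)|=1, x<0.
x=-1.02: |R|=0.3009
R=−1: 1+11/20x = −1+9/20x ⇒ -1/10x=2 ⇒ x=2/(-1/10)=-20.0000
Confirm numerically:
  x=-19.938: |R|=0.99938 <1
  x=-15.106: |R|=0.93724 <1
  x=-14.212: |R|=0.92174 <1
  x=-10.226: |R|=0.82552 <1
  x=-20.403: |R|=1.00396 >1
  x=-20.203: |R|=1.00201 >1
Interval (-20.0000, 0).

z* = -20.0000.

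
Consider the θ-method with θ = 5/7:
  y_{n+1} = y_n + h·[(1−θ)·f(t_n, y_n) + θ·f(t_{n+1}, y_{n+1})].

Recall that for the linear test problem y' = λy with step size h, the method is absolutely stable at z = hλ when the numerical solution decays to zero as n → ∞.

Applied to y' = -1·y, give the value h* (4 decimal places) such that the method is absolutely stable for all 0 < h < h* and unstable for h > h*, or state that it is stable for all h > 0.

With y'=λy (z=hλ):
  y_{n+1} = y_n + z·[2/7·y_n + 5/7·y_{n+1}] ⇒ (1 − 5/7z)y_{n+1} = (1 + 2/7z)y_n
  Hence R(z) = (1 + 2/7z)/(1 − 5/7z).

Solve |R(x)|<1 on ℝ⁻.
x=-1.58: |R|=0.2577
x=-2: |R|=0.1765
x=-10: |R|=0.2281
x=-100: |R|=0.3807
θ=5/7≥1/2 ⇒ |1+2/7x|<|1−5/7x| ∀x<0 ⇒ interval (−∞,0).

unbounded; (−∞, 0). Any h>0 works for λ=-1.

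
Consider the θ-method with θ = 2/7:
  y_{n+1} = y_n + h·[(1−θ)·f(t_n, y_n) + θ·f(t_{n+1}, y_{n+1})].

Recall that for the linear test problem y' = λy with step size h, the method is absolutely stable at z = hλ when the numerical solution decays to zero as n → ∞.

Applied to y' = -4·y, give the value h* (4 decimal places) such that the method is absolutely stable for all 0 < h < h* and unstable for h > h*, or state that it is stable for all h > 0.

Test eqn y'=λy, z=hλ:
  y_{n+1} = y_n + z·[5/7·y_n + 2/7·y_{n+1}] ⇒ (1 − 2/7z)y_{n+1} = (1 + 5/7z)y_n
  so R(z) = (1 + 5/7z)/(1 − 2/7z).

Find x<0 with |R(x)|<1.
x=-1.56: |R|=0.0791
R=−1: 1+5/7x = −1+2/7x ⇒ -3/7x=2 ⇒ x=2/(-3/7)=-4.6667
Confirm numerically:
  x=-3.289: |R|=0.69561 <1
  x=-2.447: |R|=0.44014 <1
  x=-2.192: |R|=0.34786 <1
  x=-5.141: |R|=1.08234 >1
  x=-4.724: |R|=1.01046 >1
Stable set (-4.6667, 0).

(-4.6667,0); λ=-4 ⇒ h* = (14/3)/4 = 1.1667.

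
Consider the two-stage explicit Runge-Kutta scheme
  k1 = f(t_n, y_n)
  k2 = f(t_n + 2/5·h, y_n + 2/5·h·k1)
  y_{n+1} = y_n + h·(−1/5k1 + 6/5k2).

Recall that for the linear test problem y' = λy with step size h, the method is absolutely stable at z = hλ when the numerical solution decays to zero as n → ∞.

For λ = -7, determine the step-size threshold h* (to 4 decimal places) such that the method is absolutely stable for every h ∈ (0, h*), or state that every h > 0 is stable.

Test eqn y'=λy, z=hλ:
  k1=λy_n ⇒ h·k1=z·y_n;  k2=λ(1+2/5z)y_n ⇒ h·k2=z(1+2/5z)y_n
  y_{n+1}/y_n = 1 − 1/5z + 6/5z(1+2/5z) = 1 + z + 12/25z²
  so R(z) = 1 + z + 12/25z².

Solve |R(x)|<1 on ℝ⁻.
x=-1.71: |R|=0.6936
R=1: x+12/25x²=0 ⇒ x=−25/12=-2.0833; min R=1−1/(4·12/25)=0.4792>−1
Confirm numerically:
  x=-1.644: |R|=0.65331 <1
  x=-1.314: |R|=0.51477 <1
  x=-1.198: |R|=0.49090 <1
  x=-2.476: |R|=1.46668 >1
  x=-2.319: |R|=1.26233 >1
Stable set (-2.0833, 0).

(-2.0833,0); λ=-7 ⇒ h* = (25/12)/7 = 0.2976.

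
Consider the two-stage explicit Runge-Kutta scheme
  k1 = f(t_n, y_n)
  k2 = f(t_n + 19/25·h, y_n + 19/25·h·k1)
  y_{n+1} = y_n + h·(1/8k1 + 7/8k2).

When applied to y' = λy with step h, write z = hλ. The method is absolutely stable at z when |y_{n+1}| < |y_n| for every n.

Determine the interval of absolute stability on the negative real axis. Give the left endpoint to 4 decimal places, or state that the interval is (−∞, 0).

(-1.5038, 0).

On y'=λy, z=hλ:
  k1=λy_n ⇒ h·k1=z·y_n;  k2=λ(1+19/25z)y_n ⇒ h·k2=z(1+19/25z)y_n
  y_{n+1}/y_n = 1 + 1/8z + 7/8z(1+19/25z) = 1 + z + 133/200z²
  Hence R(z) = 1 + z + 133/200z².

Solve |R(x)|<1 on ℝ⁻.
x=-0.31: |R|=0.7539
R=1: x+133/200x²=0 ⇒ x=−200/133=-1.5038; min R=1−1/(4·133/200)=0.6241>−1
Confirm numerically:
  x=-1.147: |R|=0.72788 <1
  x=-0.873: |R|=0.63382 <1
  x=-0.779: |R|=0.62455 <1
  x=-2.057: |R|=1.75678 >1
  x=-1.810: |R|=1.36861 >1
  x=-1.661: |R|=1.17368 >1
Stable set (-1.5038, 0).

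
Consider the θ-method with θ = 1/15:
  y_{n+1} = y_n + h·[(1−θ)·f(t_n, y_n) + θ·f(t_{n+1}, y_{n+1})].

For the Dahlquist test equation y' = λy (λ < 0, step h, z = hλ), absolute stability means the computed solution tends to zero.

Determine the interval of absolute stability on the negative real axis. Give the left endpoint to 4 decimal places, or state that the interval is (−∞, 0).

On y'=λy, z=hλ:
  y_{n+1} = y_n + z·[14/15·y_n + 1/15·y_{n+1}] ⇒ (1 − 1/15z)y_{n+1} = (1 + 14/15z)y_n
  R(z) = (1 + 14/15z)/(1 − 1/15z).

Solve |R(x)|<1 on ℝ⁻.
x=-0.37: |R|=0.6389
R=−1: 1+14/15x = −1+1/15x ⇒ -13/15x=2 ⇒ x=2/(-13/15)=-2.3077
Confirm numerically:
  x=-2.042: |R|=0.79732 <1
  x=-1.835: |R|=0.63499 <1
  x=-1.722: |R|=0.54467 <1
  x=-1.720: |R|=0.54306 <1
  x=-2.654: |R|=1.25501 >1
  x=-2.575: |R|=1.19772 >1
  x=-2.417: |R|=1.08159 >1
So |R|<1 on (-2.3077, 0).

(-2.3077, 0).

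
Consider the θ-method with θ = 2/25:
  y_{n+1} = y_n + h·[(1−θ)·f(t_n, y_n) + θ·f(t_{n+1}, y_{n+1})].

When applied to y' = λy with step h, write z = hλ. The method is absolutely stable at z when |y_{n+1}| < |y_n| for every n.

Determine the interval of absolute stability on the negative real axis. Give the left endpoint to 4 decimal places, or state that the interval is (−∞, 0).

z∈(-2.3810,0).

With y'=λy (z=hλ):
  y_{n+1} = y_n + z·[23/25·y_n + 2/25·y_{n+1}] ⇒ (1 − 2/25z)y_{n+1} = (1 + 23/25z)y_n
  ⇒ R(z) = (1 + 23/25z)/(1 − 2/25z).

Solve |R(x)|<1 on ℝ⁻.
x=-1.45: |R|=0.2993
R=−1: 1+23/25x = −1+2/25x ⇒ -21/25x=2 ⇒ x=2/(-21/25)=-2.3810
Confirm numerically:
  x=-1.380: |R|=0.24280 <1
  x=-1.279: |R|=0.16028 <1
  x=-0.962: |R|=0.10674 <1
  x=-2.875: |R|=1.33740 >1
  x=-2.853: |R|=1.32284 >1
Interval (-2.3810, 0).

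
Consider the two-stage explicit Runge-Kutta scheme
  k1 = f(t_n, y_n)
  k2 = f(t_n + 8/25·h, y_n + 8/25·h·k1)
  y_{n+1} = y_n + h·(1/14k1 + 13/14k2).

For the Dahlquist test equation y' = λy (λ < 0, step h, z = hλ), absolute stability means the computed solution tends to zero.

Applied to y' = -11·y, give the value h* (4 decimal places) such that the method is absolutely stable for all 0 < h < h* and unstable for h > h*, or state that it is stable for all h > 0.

(-3.3654,0); λ=-11 ⇒ h* = (175/52)/11 = 0.3059.

Set f=λy, z=hλ:
  k1=λy_n ⇒ h·k1=z·y_n;  k2=λ(1+8/25z)y_n ⇒ h·k2=z(1+8/25z)y_n
  y_{n+1}/y_n = 1 + 1/14z + 13/14z(1+8/25z) = 1 + z + 52/175z²
  so R(z) = 1 + z + 52/175z².

Solve |R(x)|<1 on ℝ⁻.
x=-0.93: |R|=0.3270
R=1: x+52/175x²=0 ⇒ x=−175/52=-3.3654; min R=1−1/(4·52/175)=0.1587>−1
Confirm numerically:
  x=-2.910: |R|=0.60624 <1
  x=-2.284: |R|=0.26609 <1
  x=-2.078: |R|=0.20509 <1
  x=-3.799: |R|=1.48948 >1
  x=-3.752: |R|=1.43103 >1
  x=-3.593: |R|=1.24301 >1
Interval (-3.3654, 0).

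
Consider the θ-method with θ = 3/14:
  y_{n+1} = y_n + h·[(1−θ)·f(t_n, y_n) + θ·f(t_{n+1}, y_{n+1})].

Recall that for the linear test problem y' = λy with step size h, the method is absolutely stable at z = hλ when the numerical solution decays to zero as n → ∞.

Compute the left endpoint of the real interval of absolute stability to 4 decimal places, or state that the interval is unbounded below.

With y'=λy (z=hλ):
  y_{n+1} = y_n + z·[11/14·y_n + 3/14·y_{n+1}] ⇒ (1 − 3/14z)y_{n+1} = (1 + 11/14z)y_n
  so R(z) = (1 + 11/14z)/(1 − 3/14z).

Need |R(x)|<1, x<0.
x=-0.67: |R|=0.4141
R=−1: 1+11/14x = −1+3/14x ⇒ -4/7x=2 ⇒ x=2/(-4/7)=-3.5000
Confirm numerically:
  x=-3.240: |R|=0.91231 <1
  x=-2.462: |R|=0.61171 <1
  x=-2.456: |R|=0.60914 <1
  x=-3.881: |R|=1.11886 >1
  x=-3.799: |R|=1.09418 >1
Interval (-3.5000, 0).

z* = -3.5000.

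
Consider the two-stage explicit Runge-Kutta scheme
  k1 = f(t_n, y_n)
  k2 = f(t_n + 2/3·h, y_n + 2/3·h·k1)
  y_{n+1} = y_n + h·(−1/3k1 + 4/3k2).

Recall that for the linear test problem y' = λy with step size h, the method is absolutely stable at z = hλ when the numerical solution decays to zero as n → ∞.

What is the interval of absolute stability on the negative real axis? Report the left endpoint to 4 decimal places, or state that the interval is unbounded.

Set f=λy, z=hλ:
  k1=λy_n ⇒ h·k1=z·y_n;  k2=λ(1+2/3z)y_n ⇒ h·k2=z(1+2/3z)y_n
  y_{n+1}/y_n = 1 − 1/3z + 4/3z(1+2/3z) = 1 + z + 8/9z²
  ⇒ R(z) = 1 + z + 8/9z².

Find x<0 with |R(x)|<1.
x=-0.75: |R|=0.7500
R=1: x+8/9x²=0 ⇒ x=−9/8=-1.1250; min R=1−1/(4·8/9)=0.7188>−1
Confirm numerically:
  x=-1.097: |R|=0.97270 <1
  x=-0.975: |R|=0.87000 <1
  x=-0.763: |R|=0.75448 <1
  x=-0.622: |R|=0.72190 <1
  x=-1.392: |R|=1.33037 >1
  x=-1.258: |R|=1.14872 >1
  x=-1.237: |R|=1.12315 >1
Stable set (-1.1250, 0).

z∈(-1.1250,0).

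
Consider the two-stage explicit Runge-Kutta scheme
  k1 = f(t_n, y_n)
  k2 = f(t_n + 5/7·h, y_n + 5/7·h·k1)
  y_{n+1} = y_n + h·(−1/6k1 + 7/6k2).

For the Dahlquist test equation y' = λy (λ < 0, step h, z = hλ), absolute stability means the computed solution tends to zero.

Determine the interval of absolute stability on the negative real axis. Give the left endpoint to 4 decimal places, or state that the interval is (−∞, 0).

z∈(-1.2000,0).

With y'=λy (z=hλ):
  k1=λy_n ⇒ h·k1=z·y_n;  k2=λ(1+5/7z)y_n ⇒ h·k2=z(1+5/7z)y_n
  y_{n+1}/y_n = 1 − 1/6z + 7/6z(1+5/7z) = 1 + z + 5/6z²
  R(z) = 1 + z + 5/6z².

Need |R(x)|<1, x<0.
x=-0.92: |R|=0.7853
R=1: x+5/6x²=0 ⇒ x=−6/5=-1.2000; min R=1−1/(4·5/6)=0.7000>−1
Confirm numerically:
  x=-0.671: |R|=0.70420 <1
  x=-0.603: |R|=0.70001 <1
  x=-0.485: |R|=0.71102 <1
  x=-1.441: |R|=1.28940 >1
  x=-1.390: |R|=1.22008 >1
Interval (-1.2000, 0).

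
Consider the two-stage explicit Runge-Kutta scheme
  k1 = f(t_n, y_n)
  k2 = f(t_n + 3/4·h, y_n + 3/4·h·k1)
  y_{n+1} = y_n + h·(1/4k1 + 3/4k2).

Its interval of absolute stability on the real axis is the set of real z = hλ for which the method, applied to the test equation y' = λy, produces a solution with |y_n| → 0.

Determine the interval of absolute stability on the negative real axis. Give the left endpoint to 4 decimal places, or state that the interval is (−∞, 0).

(-1.7778, 0).

Test eqn y'=λy, z=hλ:
  k1=λy_n ⇒ h·k1=z·y_n;  k2=λ(1+3/4z)y_n ⇒ h·k2=z(1+3/4z)y_n
  y_{n+1}/y_n = 1 + 1/4z + 3/4z(1+3/4z) = 1 + z + 9/16z²
  Hence R(z) = 1 + z + 9/16z².

Solve |R(x)|<1 on ℝ⁻.
x=-1.23: |R|=0.6210
R=1: x+9/16x²=0 ⇒ x=−16/9=-1.7778; min R=1−1/(4·9/16)=0.5556>−1
Confirm numerically:
  x=-1.423: |R|=0.71602 <1
  x=-1.395: |R|=0.69964 <1
  x=-1.377: |R|=0.68957 <1
  x=-2.257: |R|=1.60840 >1
  x=-2.140: |R|=1.43603 >1
  x=-1.885: |R|=1.11369 >1
So |R|<1 on (-1.7778, 0).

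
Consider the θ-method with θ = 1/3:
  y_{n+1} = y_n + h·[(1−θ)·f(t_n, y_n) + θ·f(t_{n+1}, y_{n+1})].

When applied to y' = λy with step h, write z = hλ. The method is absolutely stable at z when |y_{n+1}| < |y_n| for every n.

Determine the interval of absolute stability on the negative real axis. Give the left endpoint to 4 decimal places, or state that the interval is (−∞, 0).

With y'=λy (z=hλ):
  y_{n+1} = y_n + z·[2/3·y_n + 1/3·y_{n+1}] ⇒ (1 − 1/3z)y_{n+1} = (1 + 2/3z)y_n
  ⇒ R(z) = (1 + 2/3z)/(1 − 1/3z).

Need |R(x)|<1, x<0.
x=-1.07: |R|=0.2113
R=−1: 1+2/3x = −1+1/3x ⇒ -1/3x=2 ⇒ x=2/(-1/3)=-6.0000
Confirm numerically:
  x=-4.981: |R|=0.87232 <1
  x=-4.865: |R|=0.85569 <1
  x=-3.418: |R|=0.59769 <1
  x=-6.465: |R|=1.04913 >1
  x=-6.349: |R|=1.03733 >1
  x=-6.048: |R|=1.00531 >1
Interval (-6.0000, 0).

z∈(-6.0000,0).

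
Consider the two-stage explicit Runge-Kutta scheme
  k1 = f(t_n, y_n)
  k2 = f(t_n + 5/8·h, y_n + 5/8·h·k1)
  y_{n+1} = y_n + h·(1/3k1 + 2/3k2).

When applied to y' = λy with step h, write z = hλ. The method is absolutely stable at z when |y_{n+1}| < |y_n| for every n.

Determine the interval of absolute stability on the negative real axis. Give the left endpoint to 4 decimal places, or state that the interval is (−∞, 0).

(-2.4000, 0).

Set f=λy, z=hλ:
  k1=λy_n ⇒ h·k1=z·y_n;  k2=λ(1+5/8z)y_n ⇒ h·k2=z(1+5/8z)y_n
  y_{n+1}/y_n = 1 + 1/3z + 2/3z(1+5/8z) = 1 + z + 5/12z²
  ⇒ R(z) = 1 + z + 5/12z².

Boundary: |R(x)|=1, x<0.
x=-1.59: |R|=0.4634
R=1: x+5/12x²=0 ⇒ x=−12/5=-2.4000; min R=1−1/(4·5/12)=0.4000>−1
Confirm numerically:
  x=-2.146: |R|=0.77288 <1
  x=-1.625: |R|=0.47526 <1
  x=-1.388: |R|=0.41473 <1
  x=-2.910: |R|=1.61838 >1
  x=-2.770: |R|=1.42704 >1
Interval (-2.4000, 0).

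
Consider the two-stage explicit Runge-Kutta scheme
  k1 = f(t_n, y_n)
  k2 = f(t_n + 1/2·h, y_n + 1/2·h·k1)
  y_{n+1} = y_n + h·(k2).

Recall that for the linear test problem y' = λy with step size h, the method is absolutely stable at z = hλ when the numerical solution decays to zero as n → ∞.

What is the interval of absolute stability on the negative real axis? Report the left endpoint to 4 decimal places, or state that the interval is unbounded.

z∈(-2.0000,0).

Test eqn y'=λy, z=hλ:
  k1=λy_n ⇒ h·k1=z·y_n;  k2=λ(1+1/2z)y_n ⇒ h·k2=z(1+1/2z)y_n
  y_{n+1}/y_n = 1 + z(1+1/2z) = 1 + z + 1/2z²
  ⇒ R(z) = 1 + z + 1/2z².

Need |R(x)|<1, x<0.
x=-0.7: |R|=0.5450
R=1: x+1/2x²=0 ⇒ x=−2=-2.0000; min R=1−1/(4·1/2)=0.5000>−1
Confirm numerically:
  x=-1.546: |R|=0.64906 <1
  x=-1.419: |R|=0.58778 <1
  x=-1.294: |R|=0.54322 <1
  x=-0.894: |R|=0.50562 <1
  x=-2.437: |R|=1.53248 >1
  x=-2.360: |R|=1.42480 >1
  x=-2.133: |R|=1.14184 >1
Interval (-2.0000, 0).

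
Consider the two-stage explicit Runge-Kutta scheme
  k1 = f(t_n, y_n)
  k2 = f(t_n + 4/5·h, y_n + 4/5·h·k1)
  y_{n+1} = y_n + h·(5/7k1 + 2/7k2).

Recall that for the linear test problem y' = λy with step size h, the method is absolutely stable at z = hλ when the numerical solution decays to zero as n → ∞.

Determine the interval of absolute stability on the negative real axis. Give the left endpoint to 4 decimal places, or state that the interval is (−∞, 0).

Test eqn y'=λy, z=hλ:
  k1=λy_n ⇒ h·k1=z·y_n;  k2=λ(1+4/5z)y_n ⇒ h·k2=z(1+4/5z)y_n
  y_{n+1}/y_n = 1 + 5/7z + 2/7z(1+4/5z) = 1 + z + 8/35z²
  R(z) = 1 + z + 8/35z².

Solve |R(x)|<1 on ℝ⁻.
x=-0.38: |R|=0.6530
R=1: x+8/35x²=0 ⇒ x=−35/8=-4.3750; min R=1−1/(4·8/35)=-0.0938>−1
Confirm numerically:
  x=-3.218: |R|=0.14898 <1
  x=-3.087: |R|=0.09119 <1
  x=-2.438: |R|=0.07941 <1
  x=-1.806: |R|=0.06048 <1
  x=-4.612: |R|=1.24984 >1
  x=-4.480: |R|=1.10752 >1
Stable set (-4.3750, 0).

(-4.3750, 0).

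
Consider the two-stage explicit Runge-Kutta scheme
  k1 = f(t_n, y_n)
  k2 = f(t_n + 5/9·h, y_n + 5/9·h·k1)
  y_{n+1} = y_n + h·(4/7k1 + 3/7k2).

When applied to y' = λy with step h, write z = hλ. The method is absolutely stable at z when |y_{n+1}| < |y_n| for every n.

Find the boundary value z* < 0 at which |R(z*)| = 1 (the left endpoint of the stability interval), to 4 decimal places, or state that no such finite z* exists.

z* = -4.2000.

With y'=λy (z=hλ):
  k1=λy_n ⇒ h·k1=z·y_n;  k2=λ(1+5/9z)y_n ⇒ h·k2=z(1+5/9z)y_n
  y_{n+1}/y_n = 1 + 4/7z + 3/7z(1+5/9z) = 1 + z + 5/21z²
  so R(z) = 1 + z + 5/21z².

Need |R(x)|<1, x<0.
x=-0.58: |R|=0.5001
R=1: x+5/21x²=0 ⇒ x=−21/5=-4.2000; min R=1−1/(4·5/21)=-0.0500>−1
Confirm numerically:
  x=-3.477: |R|=0.40146 <1
  x=-3.338: |R|=0.31492 <1
  x=-2.549: |R|=0.00200 <1
  x=-4.604: |R|=1.44286 >1
  x=-4.423: |R|=1.23484 >1
  x=-4.351: |R|=1.15643 >1
Stable set (-4.2000, 0).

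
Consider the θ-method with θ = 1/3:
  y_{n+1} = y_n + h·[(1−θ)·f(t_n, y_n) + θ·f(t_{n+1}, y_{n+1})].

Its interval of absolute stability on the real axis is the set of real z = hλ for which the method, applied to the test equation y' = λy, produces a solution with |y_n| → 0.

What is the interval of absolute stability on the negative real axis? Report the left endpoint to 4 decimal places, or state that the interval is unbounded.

(-6.0000, 0).

On y'=λy, z=hλ:
  y_{n+1} = y_n + z·[2/3·y_n + 1/3·y_{n+1}] ⇒ (1 − 1/3z)y_{n+1} = (1 + 2/3z)y_n
  so R(z) = (1 + 2/3z)/(1 − 1/3z).

Need |R(x)|<1, x<0.
x=-0.7: |R|=0.4324
R=−1: 1+2/3x = −1+1/3x ⇒ -1/3x=2 ⇒ x=2/(-1/3)=-6.0000
Confirm numerically:
  x=-5.463: |R|=0.93655 <1
  x=-5.363: |R|=0.92383 <1
  x=-5.012: |R|=0.87668 <1
  x=-4.504: |R|=0.80064 <1
  x=-6.469: |R|=1.04953 >1
  x=-6.197: |R|=1.02142 >1
  x=-6.098: |R|=1.01077 >1
Interval (-6.0000, 0).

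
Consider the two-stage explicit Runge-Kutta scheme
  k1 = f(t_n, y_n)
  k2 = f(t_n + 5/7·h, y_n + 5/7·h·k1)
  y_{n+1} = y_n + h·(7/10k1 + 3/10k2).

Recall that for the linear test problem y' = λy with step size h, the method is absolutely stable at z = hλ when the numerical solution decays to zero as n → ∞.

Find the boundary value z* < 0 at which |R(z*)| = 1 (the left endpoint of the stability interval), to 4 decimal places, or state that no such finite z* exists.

On y'=λy, z=hλ:
  k1=λy_n ⇒ h·k1=z·y_n;  k2=λ(1+5/7z)y_n ⇒ h·k2=z(1+5/7z)y_n
  y_{n+1}/y_n = 1 + 7/10z + 3/10z(1+5/7z) = 1 + z + 3/14z²
  Hence R(z) = 1 + z + 3/14z².

Need |R(x)|<1, x<0.
x=-0.58: |R|=0.4921
R=1: x+3/14x²=0 ⇒ x=−14/3=-4.6667; min R=1−1/(4·3/14)=-0.1667>−1
Confirm numerically:
  x=-3.864: |R|=0.33539 <1
  x=-3.163: |R|=0.01916 <1
  x=-2.040: |R|=0.14823 <1
  x=-5.164: |R|=1.55033 >1
  x=-5.133: |R|=1.51293 >1
  x=-5.037: |R|=1.39972 >1
Stable set (-4.6667, 0).

z* = -4.6667.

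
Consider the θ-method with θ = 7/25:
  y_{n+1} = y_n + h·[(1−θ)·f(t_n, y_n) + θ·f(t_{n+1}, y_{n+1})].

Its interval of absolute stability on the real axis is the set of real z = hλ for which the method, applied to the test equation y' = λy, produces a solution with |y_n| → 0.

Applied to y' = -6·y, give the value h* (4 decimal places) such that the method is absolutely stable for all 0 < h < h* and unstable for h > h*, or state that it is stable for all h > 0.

On y'=λy, z=hλ:
  y_{n+1} = y_n + z·[18/25·y_n + 7/25·y_{n+1}] ⇒ (1 − 7/25z)y_{n+1} = (1 + 18/25z)y_n
  Hence R(z) = (1 + 18/25z)/(1 − 7/25z).

Boundary: |R(x)|=1, x<0.
x=-1.34: |R|=0.0256
R=−1: 1+18/25x = −1+7/25x ⇒ -11/25x=2 ⇒ x=2/(-11/25)=-4.5455
Confirm numerically:
  x=-4.120: |R|=0.91308 <1
  x=-3.599: |R|=0.79258 <1
  x=-2.720: |R|=0.54405 <1
  x=-5.076: |R|=1.09641 >1
  x=-5.021: |R|=1.08697 >1
  x=-4.586: |R|=1.00781 >1
So |R|<1 on (-4.5455, 0).

(-4.5455,0); λ=-6 ⇒ h* = (50/11)/6 = 0.7576.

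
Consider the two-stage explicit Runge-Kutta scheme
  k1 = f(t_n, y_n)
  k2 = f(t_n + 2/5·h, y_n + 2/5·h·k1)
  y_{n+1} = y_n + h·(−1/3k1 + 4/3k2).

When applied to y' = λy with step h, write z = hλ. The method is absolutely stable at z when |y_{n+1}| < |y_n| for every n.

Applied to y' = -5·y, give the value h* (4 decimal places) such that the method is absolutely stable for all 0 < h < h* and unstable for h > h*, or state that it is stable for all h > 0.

Test eqn y'=λy, z=hλ:
  k1=λy_n ⇒ h·k1=z·y_n;  k2=λ(1+2/5z)y_n ⇒ h·k2=z(1+2/5z)y_n
  y_{n+1}/y_n = 1 − 1/3z + 4/3z(1+2/5z) = 1 + z + 8/15z²
  R(z) = 1 + z + 8/15z².

Need |R(x)|<1, x<0.
x=-0.8: |R|=0.5413
R=1: x+8/15x²=0 ⇒ x=−15/8=-1.8750; min R=1−1/(4·8/15)=0.5312>−1
Confirm numerically:
  x=-1.654: |R|=0.80505 <1
  x=-1.473: |R|=0.68419 <1
  x=-0.907: |R|=0.53175 <1
  x=-1.993: |R|=1.12543 >1
  x=-1.949: |R|=1.07692 >1
Stable set (-1.8750, 0).

(-1.8750,0); λ=-5 ⇒ h* = (15/8)/5 = 0.3750.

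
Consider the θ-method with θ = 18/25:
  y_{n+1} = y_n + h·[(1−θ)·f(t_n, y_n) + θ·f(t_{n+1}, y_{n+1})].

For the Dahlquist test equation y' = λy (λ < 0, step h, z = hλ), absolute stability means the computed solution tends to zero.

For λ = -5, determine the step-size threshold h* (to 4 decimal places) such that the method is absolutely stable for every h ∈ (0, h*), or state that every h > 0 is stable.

With y'=λy (z=hλ):
  y_{n+1} = y_n + z·[7/25·y_n + 18/25·y_{n+1}] ⇒ (1 − 18/25z)y_{n+1} = (1 + 7/25z)y_n
  R(z) = (1 + 7/25z)/(1 − 18/25z).

Find x<0 with |R(x)|<1.
x=-0.49: |R|=0.6378
x=-2: |R|=0.1803
x=-10: |R|=0.2195
x=-100: |R|=0.3699
θ=18/25≥1/2 ⇒ |1+7/25x|<|1−18/25x| ∀x<0 ⇒ stable on all of ℝ⁻.

interval (−∞, 0). Any h>0 works for λ=-5.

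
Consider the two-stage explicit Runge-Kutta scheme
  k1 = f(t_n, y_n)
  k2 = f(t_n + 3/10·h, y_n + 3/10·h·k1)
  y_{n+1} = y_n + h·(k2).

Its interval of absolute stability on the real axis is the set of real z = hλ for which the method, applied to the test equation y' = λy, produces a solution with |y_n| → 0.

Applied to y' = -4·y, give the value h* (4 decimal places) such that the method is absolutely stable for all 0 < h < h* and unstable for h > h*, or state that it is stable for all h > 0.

On y'=λy, z=hλ:
  k1=λy_n ⇒ h·k1=z·y_n;  k2=λ(1+3/10z)y_n ⇒ h·k2=z(1+3/10z)y_n
  y_{n+1}/y_n = 1 + z(1+3/10z) = 1 + z + 3/10z²
  Hence R(z) = 1 + z + 3/10z².

Find x<0 with |R(x)|<1.
x=-0.85: |R|=0.3668
R=1: x+3/10x²=0 ⇒ x=−10/3=-3.3333; min R=1−1/(4·3/10)=0.1667>−1
Confirm numerically:
  x=-2.650: |R|=0.45675 <1
  x=-2.323: |R|=0.29590 <1
  x=-2.096: |R|=0.22196 <1
  x=-3.901: |R|=1.66434 >1
  x=-3.863: |R|=1.61383 >1
Interval (-3.3333, 0).

(-3.3333,0); λ=-4 ⇒ h* = (10/3)/4 = 0.8333.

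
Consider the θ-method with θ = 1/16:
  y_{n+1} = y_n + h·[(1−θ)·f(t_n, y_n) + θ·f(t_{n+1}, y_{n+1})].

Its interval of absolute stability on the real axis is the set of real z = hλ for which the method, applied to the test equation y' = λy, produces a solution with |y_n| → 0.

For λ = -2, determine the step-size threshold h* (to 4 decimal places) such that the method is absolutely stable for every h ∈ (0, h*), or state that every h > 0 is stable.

(-2.2857,0); λ=-2 ⇒ h* = (16/7)/2 = 1.1429.

With y'=λy (z=hλ):
  y_{n+1} = y_n + z·[15/16·y_n + 1/16·y_{n+1}] ⇒ (1 − 1/16z)y_{n+1} = (1 + 15/16z)y_n
  ⇒ R(z) = (1 + 15/16z)/(1 − 1/16z).

Need |R(x)|<1, x<0.
x=-0.74: |R|=0.2927
R=−1: 1+15/16x = −1+1/16x ⇒ -7/8x=2 ⇒ x=2/(-7/8)=-2.2857
Confirm numerically:
  x=-1.683: |R|=0.52282 <1
  x=-1.358: |R|=0.25176 <1
  x=-1.004: |R|=0.05528 <1
  x=-2.783: |R|=1.37065 >1
  x=-2.551: |R|=1.20020 >1
  x=-2.545: |R|=1.19574 >1
So |R|<1 on (-2.2857, 0).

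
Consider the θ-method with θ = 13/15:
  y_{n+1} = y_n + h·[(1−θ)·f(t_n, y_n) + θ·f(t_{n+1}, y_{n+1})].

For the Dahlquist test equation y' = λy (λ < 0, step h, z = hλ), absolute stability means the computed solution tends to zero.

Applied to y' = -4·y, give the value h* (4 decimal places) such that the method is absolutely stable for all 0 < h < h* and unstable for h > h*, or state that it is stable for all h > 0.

Set f=λy, z=hλ:
  y_{n+1} = y_n + z·[2/15·y_n + 13/15·y_{n+1}] ⇒ (1 − 13/15z)y_{n+1} = (1 + 2/15z)y_n
  ⇒ R(z) = (1 + 2/15z)/(1 − 13/15z).

Boundary: |R(x)|=1, x<0.
x=-1.53: |R|=0.3422
x=-2: |R|=0.2683
x=-10: |R|=0.0345
x=-100: |R|=0.1407
θ=13/15≥1/2 ⇒ |1+2/15x|<|1−13/15x| ∀x<0 ⇒ stable on all of ℝ⁻.

unbounded; (−∞, 0). Any h>0 works for λ=-4.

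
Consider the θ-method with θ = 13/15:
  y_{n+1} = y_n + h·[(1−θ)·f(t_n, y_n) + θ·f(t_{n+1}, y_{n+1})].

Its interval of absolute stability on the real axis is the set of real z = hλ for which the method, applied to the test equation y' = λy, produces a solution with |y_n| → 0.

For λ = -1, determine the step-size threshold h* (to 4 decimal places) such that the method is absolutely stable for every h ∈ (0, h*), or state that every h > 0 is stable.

On y'=λy, z=hλ:
  y_{n+1} = y_n + z·[2/15·y_n + 13/15·y_{n+1}] ⇒ (1 − 13/15z)y_{n+1} = (1 + 2/15z)y_n
  ⇒ R(z) = (1 + 2/15z)/(1 − 13/15z).

Need |R(x)|<1, x<0.
x=-1.2: |R|=0.4118
x=-2: |R|=0.2683
x=-10: |R|=0.0345
x=-100: |R|=0.1407
θ=13/15≥1/2 ⇒ |1+2/15x|<|1−13/15x| ∀x<0 ⇒ stable on all of ℝ⁻.

unbounded; (−∞, 0). Any h>0 works for λ=-1.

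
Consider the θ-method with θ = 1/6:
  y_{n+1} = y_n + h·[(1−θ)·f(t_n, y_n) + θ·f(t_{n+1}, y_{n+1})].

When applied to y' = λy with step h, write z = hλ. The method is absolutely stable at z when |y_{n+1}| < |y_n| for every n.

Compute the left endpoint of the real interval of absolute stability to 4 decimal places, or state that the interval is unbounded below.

Set f=λy, z=hλ:
  y_{n+1} = y_n + z·[5/6·y_n + 1/6·y_{n+1}] ⇒ (1 − 1/6z)y_{n+1} = (1 + 5/6z)y_n
  Hence R(z) = (1 + 5/6z)/(1 − 1/6z).

Need |R(x)|<1, x<0.
x=-1.3: |R|=0.0685
R=−1: 1+5/6x = −1+1/6x ⇒ -2/3x=2 ⇒ x=2/(-2/3)=-3.0000
Confirm numerically:
  x=-2.287: |R|=0.65585 <1
  x=-2.027: |R|=0.51514 <1
  x=-2.005: |R|=0.50281 <1
  x=-1.917: |R|=0.45282 <1
  x=-3.429: |R|=1.18199 >1
  x=-3.270: |R|=1.11650 >1
  x=-3.175: |R|=1.07629 >1
So |R|<1 on (-3.0000, 0).

z* = -3.0000.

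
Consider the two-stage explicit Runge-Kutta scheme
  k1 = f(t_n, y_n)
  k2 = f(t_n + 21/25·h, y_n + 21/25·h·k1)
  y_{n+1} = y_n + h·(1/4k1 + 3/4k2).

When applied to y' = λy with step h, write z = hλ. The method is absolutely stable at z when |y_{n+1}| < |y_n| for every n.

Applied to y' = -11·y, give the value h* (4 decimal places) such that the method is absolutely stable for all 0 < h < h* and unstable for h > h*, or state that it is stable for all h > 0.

(-1.5873,0); λ=-11 ⇒ h* = (100/63)/11 = 0.1443.

With y'=λy (z=hλ):
  k1=λy_n ⇒ h·k1=z·y_n;  k2=λ(1+21/25z)y_n ⇒ h·k2=z(1+21/25z)y_n
  y_{n+1}/y_n = 1 + 1/4z + 3/4z(1+21/25z) = 1 + z + 63/100z²
  Hence R(z) = 1 + z + 63/100z².

Need |R(x)|<1, x<0.
x=-0.75: |R|=0.6044
R=1: x+63/100x²=0 ⇒ x=−100/63=-1.5873; min R=1−1/(4·63/100)=0.6032>−1
Confirm numerically:
  x=-1.534: |R|=0.94849 <1
  x=-1.303: |R|=0.76662 <1
  x=-1.253: |R|=0.73611 <1
  x=-1.209: |R|=0.71186 <1
  x=-1.878: |R|=1.34394 >1
  x=-1.625: |R|=1.03859 >1
Stable set (-1.5873, 0).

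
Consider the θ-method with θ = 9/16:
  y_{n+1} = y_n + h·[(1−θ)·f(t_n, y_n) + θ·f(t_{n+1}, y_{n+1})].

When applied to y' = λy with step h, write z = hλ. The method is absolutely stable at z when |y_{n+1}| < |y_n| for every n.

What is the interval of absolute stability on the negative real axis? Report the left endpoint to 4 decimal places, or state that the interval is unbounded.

With y'=λy (z=hλ):
  y_{n+1} = y_n + z·[7/16·y_n + 9/16·y_{n+1}] ⇒ (1 − 9/16z)y_{n+1} = (1 + 7/16z)y_n
  ⇒ R(z) = (1 + 7/16z)/(1 − 9/16z).

Solve |R(x)|<1 on ℝ⁻.
x=-1.28: |R|=0.2558
x=-2: |R|=0.0588
x=-10: |R|=0.5094
x=-100: |R|=0.7467
θ=9/16≥1/2 ⇒ |1+7/16x|<|1−9/16x| ∀x<0 ⇒ unbounded interval.

unbounded; (−∞, 0).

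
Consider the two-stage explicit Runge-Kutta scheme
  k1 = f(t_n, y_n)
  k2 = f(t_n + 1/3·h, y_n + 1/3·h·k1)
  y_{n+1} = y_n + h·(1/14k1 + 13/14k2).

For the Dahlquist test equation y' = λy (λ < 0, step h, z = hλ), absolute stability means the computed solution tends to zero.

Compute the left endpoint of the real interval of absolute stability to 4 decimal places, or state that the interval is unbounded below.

left endpoint -3.2308.

Set f=λy, z=hλ:
  k1=λy_n ⇒ h·k1=z·y_n;  k2=λ(1+1/3z)y_n ⇒ h·k2=z(1+1/3z)y_n
  y_{n+1}/y_n = 1 + 1/14z + 13/14z(1+1/3z) = 1 + z + 13/42z²
  Hence R(z) = 1 + z + 13/42z².

Boundary: |R(x)|=1, x<0.
x=-1.15: |R|=0.2593
R=1: x+13/42x²=0 ⇒ x=−42/13=-3.2308; min R=1−1/(4·13/42)=0.1923>−1
Confirm numerically:
  x=-2.907: |R|=0.70868 <1
  x=-2.511: |R|=0.44059 <1
  x=-2.049: |R|=0.25051 <1
  x=-1.487: |R|=0.19741 <1
  x=-3.685: |R|=1.51809 >1
  x=-3.562: |R|=1.36519 >1
  x=-3.445: |R|=1.22844 >1
So |R|<1 on (-3.2308, 0).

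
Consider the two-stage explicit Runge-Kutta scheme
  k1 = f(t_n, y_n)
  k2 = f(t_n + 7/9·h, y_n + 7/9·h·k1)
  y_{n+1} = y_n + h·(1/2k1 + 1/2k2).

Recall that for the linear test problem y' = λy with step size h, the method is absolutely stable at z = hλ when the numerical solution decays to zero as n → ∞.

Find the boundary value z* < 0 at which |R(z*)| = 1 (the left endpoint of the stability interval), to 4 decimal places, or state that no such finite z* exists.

z* = -2.5714.

On y'=λy, z=hλ:
  k1=λy_n ⇒ h·k1=z·y_n;  k2=λ(1+7/9z)y_n ⇒ h·k2=z(1+7/9z)y_n
  y_{n+1}/y_n = 1 + 1/2z + 1/2z(1+7/9z) = 1 + z + 7/18z²
  ⇒ R(z) = 1 + z + 7/18z².

Solve |R(x)|<1 on ℝ⁻.
x=-0.63: |R|=0.5243
R=1: x+7/18x²=0 ⇒ x=−18/7=-2.5714; min R=1−1/(4·7/18)=0.3571>−1
Confirm numerically:
  x=-2.435: |R|=0.87081 <1
  x=-2.177: |R|=0.66607 <1
  x=-2.039: |R|=0.57781 <1
  x=-2.951: |R|=1.43560 >1
  x=-2.868: |R|=1.33078 >1
Stable set (-2.5714, 0).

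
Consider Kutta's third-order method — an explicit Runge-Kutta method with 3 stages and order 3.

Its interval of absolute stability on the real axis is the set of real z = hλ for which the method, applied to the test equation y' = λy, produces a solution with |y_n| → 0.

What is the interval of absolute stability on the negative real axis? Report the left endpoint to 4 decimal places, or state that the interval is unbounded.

Test eqn y'=λy, z=hλ:
  order 3, 3-stage ⇒ R(z)=1+z+z^2/2+z^3/6
  (e.g. R(-1.2)=0.23200, |R|=0.23200)

Solve |R(x)|<1 on ℝ⁻.
x=-1.2: |R|=0.2320
|R(-2.37)|=0.7802 |R(-1.87)|=0.2114 |R(-1.19)|=0.2372
Bisect:
  x_lo=-3.0409 |R|=2.1040  x_hi=-0.1679 |R|=0.8454
  mid=-1.60441 |R|=0.00567 →hi
  mid=-2.32267 |R|=0.71366 →hi
  mid=-2.68180 |R|=1.30038 →lo
  mid=-2.50223 |R|=0.98280 →hi
  mid=-2.59202 |R|=1.13517 →lo
  mid=-2.54712 |R|=1.05743 →lo
  mid=-2.52468 |R|=1.01973 →lo
  mid=-2.51346 |R|=1.00117 →lo
  ...
  [-2.51275,-2.51258] ⇒ x*=-2.5127
So |R|<1 on (-2.5127, 0).

(-2.5127, 0).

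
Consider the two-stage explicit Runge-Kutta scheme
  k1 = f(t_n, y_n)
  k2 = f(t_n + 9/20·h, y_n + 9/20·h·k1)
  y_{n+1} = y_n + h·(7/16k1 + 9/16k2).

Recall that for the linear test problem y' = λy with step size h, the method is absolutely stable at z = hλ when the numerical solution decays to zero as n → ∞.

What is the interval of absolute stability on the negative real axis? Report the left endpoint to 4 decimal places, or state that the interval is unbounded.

(-3.9506, 0).

Test eqn y'=λy, z=hλ:
  k1=λy_n ⇒ h·k1=z·y_n;  k2=λ(1+9/20z)y_n ⇒ h·k2=z(1+9/20z)y_n
  y_{n+1}/y_n = 1 + 7/16z + 9/16z(1+9/20z) = 1 + z + 81/320z²
  ⇒ R(z) = 1 + z + 81/320z².

Solve |R(x)|<1 on ℝ⁻.
x=-1: |R|=0.2531
R=1: x+81/320x²=0 ⇒ x=−320/81=-3.9506; min R=1−1/(4·81/320)=0.0123>−1
Confirm numerically:
  x=-3.411: |R|=0.53409 <1
  x=-2.930: |R|=0.24305 <1
  x=-2.875: |R|=0.21724 <1
  x=-2.068: |R|=0.01452 <1
  x=-4.362: |R|=1.45422 >1
  x=-4.334: |R|=1.42059 >1
  x=-3.977: |R|=1.02656 >1
Stable set (-3.9506, 0).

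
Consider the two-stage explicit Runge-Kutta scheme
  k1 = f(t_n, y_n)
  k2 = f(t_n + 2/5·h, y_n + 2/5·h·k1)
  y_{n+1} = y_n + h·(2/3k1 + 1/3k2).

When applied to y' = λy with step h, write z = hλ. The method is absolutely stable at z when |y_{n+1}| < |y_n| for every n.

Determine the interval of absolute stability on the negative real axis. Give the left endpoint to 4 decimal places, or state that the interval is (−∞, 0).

On y'=λy, z=hλ:
  k1=λy_n ⇒ h·k1=z·y_n;  k2=λ(1+2/5z)y_n ⇒ h·k2=z(1+2/5z)y_n
  y_{n+1}/y_n = 1 + 2/3z + 1/3z(1+2/5z) = 1 + z + 2/15z²
  Hence R(z) = 1 + z + 2/15z².

Find x<0 with |R(x)|<1.
x=-1.77: |R|=0.3523
R=1: x+2/15x²=0 ⇒ x=−15/2=-7.5000; min R=1−1/(4·2/15)=-0.8750>−1
Confirm numerically:
  x=-6.533: |R|=0.15768 <1
  x=-5.672: |R|=0.38246 <1
  x=-4.639: |R|=0.76962 <1
  x=-4.444: |R|=0.81078 <1
  x=-7.980: |R|=1.51072 >1
  x=-7.843: |R|=1.35869 >1
Interval (-7.5000, 0).

z∈(-7.5000,0).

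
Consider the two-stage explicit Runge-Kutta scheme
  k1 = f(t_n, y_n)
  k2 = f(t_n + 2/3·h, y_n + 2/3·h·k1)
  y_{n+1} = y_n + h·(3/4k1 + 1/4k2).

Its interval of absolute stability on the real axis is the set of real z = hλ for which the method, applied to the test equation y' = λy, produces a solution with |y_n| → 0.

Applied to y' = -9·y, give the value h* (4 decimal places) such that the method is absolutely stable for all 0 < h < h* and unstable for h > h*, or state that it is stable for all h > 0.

(-6.0000,0); λ=-9 ⇒ h* = (6)/9 = 0.6667.

With y'=λy (z=hλ):
  k1=λy_n ⇒ h·k1=z·y_n;  k2=λ(1+2/3z)y_n ⇒ h·k2=z(1+2/3z)y_n
  y_{n+1}/y_n = 1 + 3/4z + 1/4z(1+2/3z) = 1 + z + 1/6z²
  Hence R(z) = 1 + z + 1/6z².

Need |R(x)|<1, x<0.
x=-1.27: |R|=0.0012
R=1: x+1/6x²=0 ⇒ x=−6=-6.0000; min R=1−1/(4·1/6)=-0.5000>−1
Confirm numerically:
  x=-5.011: |R|=0.17402 <1
  x=-4.832: |R|=0.05937 <1
  x=-4.710: |R|=0.01265 <1
  x=-3.923: |R|=0.35801 <1
  x=-6.533: |R|=1.58035 >1
  x=-6.167: |R|=1.17165 >1
  x=-6.136: |R|=1.13908 >1
So |R|<1 on (-6.0000, 0).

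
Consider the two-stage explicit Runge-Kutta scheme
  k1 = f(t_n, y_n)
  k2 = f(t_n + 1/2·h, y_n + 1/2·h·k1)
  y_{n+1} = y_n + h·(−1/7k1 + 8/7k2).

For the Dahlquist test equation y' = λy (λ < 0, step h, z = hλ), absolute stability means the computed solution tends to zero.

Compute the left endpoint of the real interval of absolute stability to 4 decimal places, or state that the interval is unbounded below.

left endpoint -1.7500.

Set f=λy, z=hλ:
  k1=λy_n ⇒ h·k1=z·y_n;  k2=λ(1+1/2z)y_n ⇒ h·k2=z(1+1/2z)y_n
  y_{n+1}/y_n = 1 − 1/7z + 8/7z(1+1/2z) = 1 + z + 4/7z²
  ⇒ R(z) = 1 + z + 4/7z².

Find x<0 with |R(x)|<1.
x=-1.36: |R|=0.6969
R=1: x+4/7x²=0 ⇒ x=−7/4=-1.7500; min R=1−1/(4·4/7)=0.5625>−1
Confirm numerically:
  x=-1.656: |R|=0.91105 <1
  x=-1.521: |R|=0.80097 <1
  x=-1.080: |R|=0.58651 <1
  x=-0.743: |R|=0.57246 <1
  x=-2.195: |R|=1.55816 >1
  x=-1.984: |R|=1.26529 >1
So |R|<1 on (-1.7500, 0).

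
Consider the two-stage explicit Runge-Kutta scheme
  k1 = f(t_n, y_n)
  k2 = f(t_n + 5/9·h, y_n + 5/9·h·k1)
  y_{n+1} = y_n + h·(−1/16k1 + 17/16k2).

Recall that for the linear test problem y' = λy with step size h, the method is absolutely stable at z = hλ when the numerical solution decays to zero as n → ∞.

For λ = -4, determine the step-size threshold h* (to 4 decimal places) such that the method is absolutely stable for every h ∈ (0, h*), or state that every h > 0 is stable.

With y'=λy (z=hλ):
  k1=λy_n ⇒ h·k1=z·y_n;  k2=λ(1+5/9z)y_n ⇒ h·k2=z(1+5/9z)y_n
  y_{n+1}/y_n = 1 − 1/16z + 17/16z(1+5/9z) = 1 + z + 85/144z²
  so R(z) = 1 + z + 85/144z².

Solve |R(x)|<1 on ℝ⁻.
x=-1.6: |R|=0.9111
R=1: x+85/144x²=0 ⇒ x=−144/85=-1.6941; min R=1−1/(4·85/144)=0.5765>−1
Confirm numerically:
  x=-1.673: |R|=0.97915 <1
  x=-1.324: |R|=0.71074 <1
  x=-0.904: |R|=0.57838 <1
  x=-1.892: |R|=1.22100 >1
  x=-1.781: |R|=1.09134 >1
  x=-1.737: |R|=1.04397 >1
So |R|<1 on (-1.6941, 0).

(-1.6941,0); λ=-4 ⇒ h* = (144/85)/4 = 0.4235.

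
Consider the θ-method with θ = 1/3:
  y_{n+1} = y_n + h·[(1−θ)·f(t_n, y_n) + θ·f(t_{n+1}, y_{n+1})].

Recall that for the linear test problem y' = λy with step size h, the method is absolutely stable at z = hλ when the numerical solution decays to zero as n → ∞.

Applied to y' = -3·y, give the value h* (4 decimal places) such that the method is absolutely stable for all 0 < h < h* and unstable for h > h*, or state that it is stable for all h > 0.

(-6.0000,0); λ=-3 ⇒ h* = (6)/3 = 2.0000.

On y'=λy, z=hλ:
  y_{n+1} = y_n + z·[2/3·y_n + 1/3·y_{n+1}] ⇒ (1 − 1/3z)y_{n+1} = (1 + 2/3z)y_n
  R(z) = (1 + 2/3z)/(1 − 1/3z).

Boundary: |R(x)|=1, x<0.
x=-1.44: |R|=0.0270
R=−1: 1+2/3x = −1+1/3x ⇒ -1/3x=2 ⇒ x=2/(-1/3)=-6.0000
Confirm numerically:
  x=-5.146: |R|=0.89516 <1
  x=-4.025: |R|=0.71886 <1
  x=-3.456: |R|=0.60595 <1
  x=-6.581: |R|=1.06064 >1
  x=-6.457: |R|=1.04832 >1
  x=-6.088: |R|=1.00968 >1
Stable set (-6.0000, 0).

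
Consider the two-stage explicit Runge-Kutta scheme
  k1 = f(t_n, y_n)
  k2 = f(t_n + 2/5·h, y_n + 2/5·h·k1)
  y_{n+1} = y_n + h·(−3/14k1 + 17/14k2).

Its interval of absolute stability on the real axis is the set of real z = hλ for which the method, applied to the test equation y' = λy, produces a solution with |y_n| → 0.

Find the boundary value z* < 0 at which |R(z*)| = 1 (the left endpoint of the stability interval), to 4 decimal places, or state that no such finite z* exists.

left endpoint -2.0588.

On y'=λy, z=hλ:
  k1=λy_n ⇒ h·k1=z·y_n;  k2=λ(1+2/5z)y_n ⇒ h·k2=z(1+2/5z)y_n
  y_{n+1}/y_n = 1 − 3/14z + 17/14z(1+2/5z) = 1 + z + 17/35z²
  R(z) = 1 + z + 17/35z².

Boundary: |R(x)|=1, x<0.
x=-0.79: |R|=0.5131
R=1: x+17/35x²=0 ⇒ x=−35/17=-2.0588; min R=1−1/(4·17/35)=0.4853>−1
Confirm numerically:
  x=-1.840: |R|=0.80443 <1
  x=-1.667: |R|=0.68275 <1
  x=-1.572: |R|=0.62829 <1
  x=-1.266: |R|=0.51248 <1
  x=-2.426: |R|=1.43266 >1
  x=-2.409: |R|=1.40974 >1
  x=-2.244: |R|=1.20183 >1
So |R|<1 on (-2.0588, 0).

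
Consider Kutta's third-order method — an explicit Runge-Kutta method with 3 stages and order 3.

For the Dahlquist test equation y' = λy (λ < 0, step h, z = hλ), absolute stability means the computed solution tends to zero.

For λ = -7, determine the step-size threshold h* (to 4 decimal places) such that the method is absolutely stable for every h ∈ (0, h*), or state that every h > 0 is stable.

(-2.5127,0); λ=-7 ⇒ h* = 0.3590.

On y'=λy, z=hλ:
  order 3, 3-stage ⇒ R(z)=1+z+z^2/2+z^3/6
  (e.g. R(-0.67)=0.50432, |R|=0.50432)

Need |R(x)|<1, x<0.
x=-0.67: |R|=0.5043
|R(-1.85)|=0.1940 |R(-1.56)|=0.0241 |R(-0.85)|=0.4089
Bisect:
  x_lo=-3.1687 |R|=2.4510  x_hi=-0.0694 |R|=0.9330
  mid=-1.61903 |R|=0.01571 →hi
  mid=-2.39386 |R|=0.81493 →hi
  mid=-2.78127 |R|=1.49928 →lo
  mid=-2.58757 |R|=1.12732 →lo
  mid=-2.49071 |R|=0.96414 →hi
  mid=-2.53914 |R|=1.04392 →lo
  mid=-2.51492 |R|=1.00359 →lo
  mid=-2.50282 |R|=0.98375 →hi
  mid=-2.50887 |R|=0.99364 →hi
  mid=-2.51190 |R|=0.99861 →hi
  ...
  [-2.51284,-2.51265] ⇒ x*=-2.5127
So |R|<1 on (-2.5127, 0).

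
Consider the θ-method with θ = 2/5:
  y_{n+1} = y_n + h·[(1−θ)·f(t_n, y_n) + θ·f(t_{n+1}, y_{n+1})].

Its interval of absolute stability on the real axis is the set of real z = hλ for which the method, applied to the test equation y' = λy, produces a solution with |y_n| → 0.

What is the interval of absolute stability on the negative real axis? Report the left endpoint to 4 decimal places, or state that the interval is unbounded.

With y'=λy (z=hλ):
  y_{n+1} = y_n + z·[3/5·y_n + 2/5·y_{n+1}] ⇒ (1 − 2/5z)y_{n+1} = (1 + 3/5z)y_n
  R(z) = (1 + 3/5z)/(1 − 2/5z).

Need |R(x)|<1, x<0.
x=-0.95: |R|=0.3116
R=−1: 1+3/5x = −1+2/5x ⇒ -1/5x=2 ⇒ x=2/(-1/5)=-10.0000
Confirm numerically:
  x=-8.589: |R|=0.93638 <1
  x=-8.171: |R|=0.91430 <1
  x=-4.640: |R|=0.62465 <1
  x=-4.345: |R|=0.58692 <1
  x=-10.382: |R|=1.01483 >1
  x=-10.373: |R|=1.01449 >1
  x=-10.063: |R|=1.00251 >1
Interval (-10.0000, 0).

z∈(-10.0000,0).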